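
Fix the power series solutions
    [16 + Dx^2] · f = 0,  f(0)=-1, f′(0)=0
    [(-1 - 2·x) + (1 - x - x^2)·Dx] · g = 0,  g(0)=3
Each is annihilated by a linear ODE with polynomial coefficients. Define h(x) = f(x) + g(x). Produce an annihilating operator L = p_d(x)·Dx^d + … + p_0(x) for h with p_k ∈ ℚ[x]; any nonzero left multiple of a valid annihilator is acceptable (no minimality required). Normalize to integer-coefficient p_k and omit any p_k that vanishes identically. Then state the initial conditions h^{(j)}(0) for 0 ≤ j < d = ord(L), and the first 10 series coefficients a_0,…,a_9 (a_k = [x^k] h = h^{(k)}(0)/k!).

f: a_k = -1, 0, 8, 0, -32/3, 0, 256/45, 0, -512/315, 0, …
g: a_k = 3, 3, 6, 9, 15, 24, 39, 63, 102, 165, …
f+g: L₀ = lclm(L_f,L_g), ord ≤ 2+1.
L = (-272 - 384·x + 352·x^2 - 192·x^3 - 640·x^4 - 256·x^5) + (160 - 368·x - 32·x^2 + 544·x^3 - 48·x^4 - 384·x^5 - 128·x^6)·Dx + (-17 - 24·x + 22·x^2 - 12·x^3 - 40·x^4 - 16·x^5)·Dx^2 + (10 - 23·x - 2·x^2 + 34·x^3 - 3·x^4 - 24·x^5 - 8·x^6)·Dx^3  (order 3).
h: a_k = 2, 3, 14, 9, 13/3, 24, 2011/45, 63, 31618/315, 165, …
ICs: h(0) = 2, h′(0) = 3, h′′(0) = 28.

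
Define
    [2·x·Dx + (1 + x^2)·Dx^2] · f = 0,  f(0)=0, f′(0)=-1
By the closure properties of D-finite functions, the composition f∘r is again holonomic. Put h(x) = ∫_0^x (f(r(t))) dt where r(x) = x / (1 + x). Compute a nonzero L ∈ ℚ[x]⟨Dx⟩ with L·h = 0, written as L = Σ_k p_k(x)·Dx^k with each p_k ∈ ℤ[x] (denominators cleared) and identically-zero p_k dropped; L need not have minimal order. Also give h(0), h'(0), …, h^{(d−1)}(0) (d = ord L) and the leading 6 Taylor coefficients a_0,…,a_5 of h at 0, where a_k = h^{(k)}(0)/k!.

f: a_k = 0, -1, 0, 1/3, 0, -1/5, …
Substitute x→r, Dx→(1/r')Dx; clear ⇒ L₀.
h=∫₀ˣh₀: take L = L₀·Dx.
L = (2 + 4·x)·Dx^2 + (1 + 2·x + 2·x^2)·Dx^3  (order 3).
h: a_k = 0, 0, -1/2, 1/3, -1/6, 0, …
ICs: h(0) = 0, h′(0) = 0, h′′(0) = -1.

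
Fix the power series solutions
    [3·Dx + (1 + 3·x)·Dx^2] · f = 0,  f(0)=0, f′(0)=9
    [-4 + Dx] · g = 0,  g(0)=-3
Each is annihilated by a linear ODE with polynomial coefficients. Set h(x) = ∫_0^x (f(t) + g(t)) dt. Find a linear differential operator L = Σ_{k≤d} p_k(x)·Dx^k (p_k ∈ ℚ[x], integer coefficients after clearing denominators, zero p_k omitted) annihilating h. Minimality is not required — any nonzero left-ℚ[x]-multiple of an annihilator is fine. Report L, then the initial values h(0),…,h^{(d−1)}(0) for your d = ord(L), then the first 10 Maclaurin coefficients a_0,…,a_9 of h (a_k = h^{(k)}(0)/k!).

L = (-120 - 144·x)·Dx^2 + (2 - 96·x - 144·x^2)·Dx^3 + (7 + 33·x + 36·x^2)·Dx^4  (order 4).
h: a_k = 0, -3, -3/2, -25/2, -5/4, -371/20, 601/30, -11447/210, 13913/120, -2070811/7560, …
ICs: h(0) = 0, h′(0) = -3, h′′(0) = -3, h′′′(0) = -75.

f: a_k = 0, 9, -27/2, 27, -243/4, 729/5, -729/2, 6561/7, -19683/8, 6561, …
g: a_k = -3, -12, -24, -32, -32, -128/5, -256/15, -1024/105, -512/105, -2048/945, …
Weyl lclm of L_f,L_g ⇒ L₀ (ord ≤ 3).
Integrate: L := L₀·Dx.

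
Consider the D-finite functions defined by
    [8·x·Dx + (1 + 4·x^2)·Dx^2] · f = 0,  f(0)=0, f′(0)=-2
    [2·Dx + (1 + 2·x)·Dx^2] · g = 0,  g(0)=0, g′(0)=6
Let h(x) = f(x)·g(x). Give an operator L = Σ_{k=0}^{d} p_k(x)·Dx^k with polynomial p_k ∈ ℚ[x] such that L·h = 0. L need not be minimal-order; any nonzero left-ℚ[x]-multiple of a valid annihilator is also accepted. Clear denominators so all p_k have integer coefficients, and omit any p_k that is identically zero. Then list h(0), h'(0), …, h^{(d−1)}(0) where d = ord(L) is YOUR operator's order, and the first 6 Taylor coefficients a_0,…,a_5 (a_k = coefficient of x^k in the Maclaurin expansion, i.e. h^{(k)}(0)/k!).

f: a_k = 0, -2, 0, 8/3, 0, -32/5, …
g: a_k = 0, 6, -6, 8, -12, 96/5, …
Product ⇒ symmetric product L₀, ord ≤ 4.
L = (192 + 704·x + 2560·x^2 + 9984·x^3 + 15360·x^4 + 13312·x^5 + 4096·x^7)·Dx + (72 + 992·x + 4928·x^2 + 15488·x^3 + 34816·x^4 + 47616·x^5 + 35840·x^6 + 6144·x^7 + 14336·x^8)·Dx^2 + (24 + 256·x + 1536·x^2 + 4992·x^3 + 11520·x^4 + 19968·x^5 + 24576·x^6 + 18432·x^7 + 6144·x^8 + 8192·x^9)·Dx^3 + (5 + 36·x + 148·x^2 + 448·x^3 + 1056·x^4 + 1920·x^5 + 2688·x^6 + 3072·x^7 + 2304·x^8 + 1024·x^9 + 1024·x^10)·Dx^4  (order 4).
h: a_k = 0, 0, -12, 12, 0, 8, …
ICs: h(0) = 0, h′(0) = 0, h′′(0) = -24, h′′′(0) = 72.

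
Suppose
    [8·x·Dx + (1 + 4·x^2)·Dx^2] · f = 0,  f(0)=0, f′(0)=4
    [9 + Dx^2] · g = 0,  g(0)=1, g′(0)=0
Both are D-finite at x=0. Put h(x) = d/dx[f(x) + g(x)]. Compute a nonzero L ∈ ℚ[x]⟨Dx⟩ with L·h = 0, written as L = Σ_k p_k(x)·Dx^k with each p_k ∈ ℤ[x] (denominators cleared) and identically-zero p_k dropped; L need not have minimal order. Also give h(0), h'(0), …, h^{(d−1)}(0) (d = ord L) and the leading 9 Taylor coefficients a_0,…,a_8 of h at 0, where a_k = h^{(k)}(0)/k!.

L = (-2808·x + 19008·x^3 + 10368·x^5) + (9 + 1548·x^2 + 7344·x^4 + 5184·x^6)·Dx + (-312·x + 2112·x^3 + 1152·x^5)·Dx^2 + (1 + 172·x^2 + 816·x^4 + 576·x^6)·Dx^3  (order 3).
h: a_k = 4, -9, -16, 27/2, 64, -243/40, -256, 729/560, 1024, …
ICs: h(0) = 4, h′(0) = -9, h′′(0) = -32.

f: a_k = 0, 4, 0, -16/3, 0, 64/5, 0, -256/7, 0, …
g: a_k = 1, 0, -9/2, 0, 27/8, 0, -81/80, 0, 729/4480, …
h₀=f+g: left-lcm gives L₀, ord ≤ 4.
h=h₀': d/dx-closure on L₀ ⇒ L.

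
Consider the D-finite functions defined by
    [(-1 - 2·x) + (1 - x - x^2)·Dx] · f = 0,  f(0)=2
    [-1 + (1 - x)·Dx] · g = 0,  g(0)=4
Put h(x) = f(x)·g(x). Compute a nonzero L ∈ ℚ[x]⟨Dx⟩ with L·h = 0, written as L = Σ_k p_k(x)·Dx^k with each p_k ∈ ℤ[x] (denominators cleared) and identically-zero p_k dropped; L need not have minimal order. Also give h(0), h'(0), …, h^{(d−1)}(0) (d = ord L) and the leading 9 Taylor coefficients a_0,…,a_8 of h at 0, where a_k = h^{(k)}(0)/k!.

f: a_k = 2, 2, 4, 6, 10, 16, 26, 42, 68, …
g: a_k = 4, 4, 4, 4, 4, 4, 4, 4, 4, …
Product ⇒ symmetric product L₀, ord ≤ 1.
L = (-2 + 3·x^2) + (1 - 2·x + x^3)·Dx  (order 1).
h: a_k = 8, 16, 32, 56, 96, 160, 264, 432, 704, …
ICs: h(0) = 8.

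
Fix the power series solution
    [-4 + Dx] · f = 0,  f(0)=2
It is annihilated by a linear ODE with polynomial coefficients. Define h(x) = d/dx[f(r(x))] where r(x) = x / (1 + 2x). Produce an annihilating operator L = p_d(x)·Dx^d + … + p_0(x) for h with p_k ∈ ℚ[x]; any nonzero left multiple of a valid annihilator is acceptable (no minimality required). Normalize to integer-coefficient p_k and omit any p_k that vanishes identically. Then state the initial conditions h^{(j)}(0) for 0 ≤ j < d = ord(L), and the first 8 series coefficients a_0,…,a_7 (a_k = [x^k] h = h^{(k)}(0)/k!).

L = -8·x + (-1 - 4·x - 4·x^2)·Dx  (order 1).
h: a_k = 8, 0, -32, 256/3, -128, 1024/15, 2560/9, -131072/105, …
ICs: h(0) = 8.

f: a_k = 2, 8, 16, 64/3, 64/3, 256/15, 512/45, 2048/315, …
Substitute x→r, Dx→(1/r')Dx; clear ⇒ L₀.
h=h₀': d/dx-closure on L₀ ⇒ L.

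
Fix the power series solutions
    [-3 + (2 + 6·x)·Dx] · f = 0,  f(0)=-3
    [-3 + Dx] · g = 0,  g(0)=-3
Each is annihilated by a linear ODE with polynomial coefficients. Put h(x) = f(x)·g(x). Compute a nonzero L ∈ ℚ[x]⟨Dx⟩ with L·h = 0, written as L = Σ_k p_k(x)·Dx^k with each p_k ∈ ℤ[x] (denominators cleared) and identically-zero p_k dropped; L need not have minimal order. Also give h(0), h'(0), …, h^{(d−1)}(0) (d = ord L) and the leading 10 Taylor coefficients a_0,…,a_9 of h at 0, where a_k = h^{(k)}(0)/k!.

L = (-9 - 18·x) + (2 + 6·x)·Dx  (order 1).
h: a_k = 9, 81/2, 567/8, 1377/16, 8019/128, 78003/1280, -64881/5120, 7368003/71680, -259494111/1146880, 194321511/327680, …
ICs: h(0) = 9.

f: a_k = -3, -9/2, 27/8, -81/16, 1215/128, -5103/256, 45927/1024, -216513/2048, 8444007/32768, -42220035/65536, …
g: a_k = -3, -9, -27/2, -27/2, -81/8, -243/40, -243/80, -729/560, -2187/4480, -729/4480, …
L₀ := L_f ⊗_s L_g (sym. prod.), ord ≤ 1.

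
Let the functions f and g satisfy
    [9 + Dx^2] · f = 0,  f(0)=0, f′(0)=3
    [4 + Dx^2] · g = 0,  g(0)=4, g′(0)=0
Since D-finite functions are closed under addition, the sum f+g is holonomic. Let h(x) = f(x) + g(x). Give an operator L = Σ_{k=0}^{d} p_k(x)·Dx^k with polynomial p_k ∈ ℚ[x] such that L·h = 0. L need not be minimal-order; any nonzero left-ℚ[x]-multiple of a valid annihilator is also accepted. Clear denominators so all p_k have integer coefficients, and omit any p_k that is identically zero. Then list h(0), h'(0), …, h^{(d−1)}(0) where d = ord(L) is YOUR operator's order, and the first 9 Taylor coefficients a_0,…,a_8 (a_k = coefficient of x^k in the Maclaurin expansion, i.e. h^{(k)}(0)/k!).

L = 36 + 13·Dx^2 + Dx^4  (order 4).
h: a_k = 4, 3, -8, -9/2, 8/3, 81/40, -16/45, -243/560, 8/315, …
ICs: h(0) = 4, h′(0) = 3, h′′(0) = -16, h′′′(0) = -27.

f: a_k = 0, 3, 0, -9/2, 0, 81/40, 0, -243/560, 0, …
g: a_k = 4, 0, -8, 0, 8/3, 0, -16/45, 0, 8/315, …
Sum ⇒ L₀ = lclm(L_f,L_g) in ℚ(x)⟨Dx⟩.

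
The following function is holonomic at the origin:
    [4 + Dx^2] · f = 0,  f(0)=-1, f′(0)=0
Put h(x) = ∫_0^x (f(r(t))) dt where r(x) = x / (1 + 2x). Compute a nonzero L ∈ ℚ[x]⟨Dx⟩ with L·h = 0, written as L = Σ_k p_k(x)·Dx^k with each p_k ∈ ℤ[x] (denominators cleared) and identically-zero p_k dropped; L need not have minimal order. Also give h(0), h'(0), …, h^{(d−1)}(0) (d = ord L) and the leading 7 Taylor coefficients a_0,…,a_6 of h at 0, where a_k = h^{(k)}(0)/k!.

L = 4·Dx + (4 + 24·x + 48·x^2 + 32·x^3)·Dx^2 + (1 + 8·x + 24·x^2 + 32·x^3 + 16·x^4)·Dx^3  (order 3).
h: a_k = 0, -1, 0, 2/3, -2, 14/3, -88/9, …
ICs: h(0) = 0, h′(0) = -1, h′′(0) = 0.

f: a_k = -1, 0, 2, 0, -2/3, 0, 4/45, …
Change of var in L_f (x↦r) gives L₀.
Integrate: L := L₀·Dx.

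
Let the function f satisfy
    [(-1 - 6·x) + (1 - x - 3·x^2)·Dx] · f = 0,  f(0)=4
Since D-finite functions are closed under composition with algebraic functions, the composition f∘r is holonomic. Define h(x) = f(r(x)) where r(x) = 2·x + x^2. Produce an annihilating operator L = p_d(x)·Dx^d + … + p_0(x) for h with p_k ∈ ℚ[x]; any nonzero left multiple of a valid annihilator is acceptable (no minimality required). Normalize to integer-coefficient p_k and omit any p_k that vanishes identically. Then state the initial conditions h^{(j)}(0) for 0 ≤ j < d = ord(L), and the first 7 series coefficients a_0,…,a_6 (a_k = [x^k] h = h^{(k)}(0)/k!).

L = (2 + 26·x + 36·x^2 + 12·x^3) + (-1 + 2·x + 13·x^2 + 12·x^3 + 3·x^4)·Dx  (order 1).
h: a_k = 4, 8, 68, 288, 1568, 7720, 39484, …
ICs: h(0) = 4.

f: a_k = 4, 4, 16, 28, 76, 160, 388, …
Change of var in L_f (x↦r) gives L₀.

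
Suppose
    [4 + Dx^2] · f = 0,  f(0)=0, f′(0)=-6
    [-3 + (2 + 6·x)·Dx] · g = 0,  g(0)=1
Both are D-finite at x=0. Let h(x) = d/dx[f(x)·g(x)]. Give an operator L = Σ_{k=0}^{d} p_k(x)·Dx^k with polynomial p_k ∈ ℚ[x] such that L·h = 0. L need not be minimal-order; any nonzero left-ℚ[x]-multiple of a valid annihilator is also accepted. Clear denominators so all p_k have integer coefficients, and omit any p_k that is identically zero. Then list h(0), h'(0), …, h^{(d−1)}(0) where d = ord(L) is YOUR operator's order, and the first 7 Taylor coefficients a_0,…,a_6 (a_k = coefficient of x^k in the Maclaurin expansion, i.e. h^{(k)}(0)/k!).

f: a_k = 0, -6, 0, 4, 0, -4/5, 0, …
g: a_k = 1, 3/2, -9/8, 27/16, -405/128, 1701/256, -15309/1024, …
Product ⇒ symmetric product L₀, ord ≤ 2.
h=h₀': d/dx-closure on L₀ ⇒ L.
L = (1453 + 11712·x + 26784·x^2 + 27648·x^3 + 20736·x^4) + (132 - 756·x - 5184·x^2 - 5184·x^3)·Dx + (172 + 1416·x + 4428·x^2 + 6912·x^3 + 5184·x^4)·Dx^2  (order 2).
h: a_k = -6, -18, 129/4, -33/2, 4379/64, -65889/320, 838883/1536, …
ICs: h(0) = -6, h′(0) = -18.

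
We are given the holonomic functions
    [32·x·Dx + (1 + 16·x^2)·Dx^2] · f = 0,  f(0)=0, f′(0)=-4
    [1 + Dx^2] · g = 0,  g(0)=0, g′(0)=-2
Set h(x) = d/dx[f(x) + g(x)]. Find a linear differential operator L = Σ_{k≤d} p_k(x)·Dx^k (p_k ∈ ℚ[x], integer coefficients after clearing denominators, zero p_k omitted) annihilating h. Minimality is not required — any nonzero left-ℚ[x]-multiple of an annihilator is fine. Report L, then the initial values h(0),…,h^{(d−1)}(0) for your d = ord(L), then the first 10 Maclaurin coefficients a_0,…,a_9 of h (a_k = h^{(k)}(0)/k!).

f: a_k = 0, -4, 0, 64/3, 0, -1024/5, 0, 16384/7, 0, -262144/9, …
g: a_k = 0, -2, 0, 1/3, 0, -1/60, 0, 1/2520, 0, -1/181440, …
h₀=f+g: left-lcm gives L₀, ord ≤ 4.
h₀' ⇒ L via d/dx closure of L₀.
L = (-6112·x + 99328·x^3 + 8192·x^5) + (-31 + 1072·x^2 + 25344·x^4 + 4096·x^6)·Dx + (-6112·x + 99328·x^3 + 8192·x^5)·Dx^2 + (-31 + 1072·x^2 + 25344·x^4 + 4096·x^6)·Dx^3  (order 3).
h: a_k = -6, 0, 65, 0, -12289/12, 0, 5898241/360, 0, -5284823041/20160, 0, …
ICs: h(0) = -6, h′(0) = 0, h′′(0) = 130.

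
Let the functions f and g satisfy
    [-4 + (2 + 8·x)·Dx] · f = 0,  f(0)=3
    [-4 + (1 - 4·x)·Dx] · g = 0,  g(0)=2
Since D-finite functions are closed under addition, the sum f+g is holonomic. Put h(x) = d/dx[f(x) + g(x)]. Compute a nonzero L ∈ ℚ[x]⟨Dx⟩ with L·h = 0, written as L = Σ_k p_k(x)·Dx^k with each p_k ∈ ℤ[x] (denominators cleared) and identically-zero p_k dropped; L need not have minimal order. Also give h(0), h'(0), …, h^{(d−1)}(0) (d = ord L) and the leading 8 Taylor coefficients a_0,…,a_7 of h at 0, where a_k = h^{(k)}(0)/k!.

L = (-144 - 192·x) + (-42 - 432·x - 672·x^2)·Dx + (5 + 12·x - 80·x^2 - 192·x^3)·Dx^2  (order 2).
h: a_k = 14, 52, 420, 1928, 10660, 47640, 234920, 1027984, …
ICs: h(0) = 14, h′(0) = 52.

f: a_k = 3, 6, -6, 12, -30, 84, -252, 792, …
g: a_k = 2, 8, 32, 128, 512, 2048, 8192, 32768, …
h₀=f+g: left-lcm gives L₀, ord ≤ 2.
h₀' ⇒ L via d/dx closure of L₀.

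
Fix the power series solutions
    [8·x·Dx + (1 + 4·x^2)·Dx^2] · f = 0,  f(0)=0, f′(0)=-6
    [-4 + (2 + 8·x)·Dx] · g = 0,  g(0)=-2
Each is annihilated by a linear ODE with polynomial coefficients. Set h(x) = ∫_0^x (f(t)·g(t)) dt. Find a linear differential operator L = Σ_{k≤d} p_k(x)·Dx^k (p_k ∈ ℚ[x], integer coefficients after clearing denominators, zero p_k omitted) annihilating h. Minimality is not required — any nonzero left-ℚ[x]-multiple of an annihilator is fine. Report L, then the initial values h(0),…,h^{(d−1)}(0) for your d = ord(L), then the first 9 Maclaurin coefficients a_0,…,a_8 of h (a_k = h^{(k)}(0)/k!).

f: a_k = 0, -6, 0, 8, 0, -96/5, 0, 384/7, 0, …
g: a_k = -2, -4, 4, -8, 20, -56, 168, -528, 1716, …
Product ⇒ symmetric product L₀, ord ≤ 2.
Integrate: L := L₀·Dx.
L = (12 - 16·x - 16·x^2)·Dx + (-4 - 8·x + 48·x^2 + 64·x^3)·Dx^2 + (1 + 8·x + 20·x^2 + 32·x^3 + 64·x^4)·Dx^3  (order 3).
h: a_k = 0, 0, 6, 8, -10, 16/5, -124/15, 1744/35, -4526/35, …
ICs: h(0) = 0, h′(0) = 0, h′′(0) = 12.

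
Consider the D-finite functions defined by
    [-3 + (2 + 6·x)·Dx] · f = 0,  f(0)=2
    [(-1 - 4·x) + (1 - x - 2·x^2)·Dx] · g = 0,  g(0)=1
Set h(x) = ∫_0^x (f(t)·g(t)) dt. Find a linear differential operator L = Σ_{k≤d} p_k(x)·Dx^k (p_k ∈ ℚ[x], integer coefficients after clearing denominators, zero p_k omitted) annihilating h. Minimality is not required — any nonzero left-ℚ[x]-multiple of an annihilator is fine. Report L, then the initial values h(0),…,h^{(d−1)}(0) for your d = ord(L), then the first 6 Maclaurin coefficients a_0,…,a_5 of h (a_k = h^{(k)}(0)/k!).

L = (5 + 11·x + 18·x^2)·Dx + (-2 - 4·x + 10·x^2 + 12·x^3)·Dx^2  (order 2).
h: a_k = 0, 2, 5/2, 9/4, 161/32, 1747/320, …
ICs: h(0) = 0, h′(0) = 2.

f: a_k = 2, 3, -9/4, 27/8, -405/64, 1701/128, …
g: a_k = 1, 1, 3, 5, 11, 21, …
f·g: L₀ = L_f ⊗_s L_g, ord ≤ 1·1.
∫: right-multiply L₀ by Dx.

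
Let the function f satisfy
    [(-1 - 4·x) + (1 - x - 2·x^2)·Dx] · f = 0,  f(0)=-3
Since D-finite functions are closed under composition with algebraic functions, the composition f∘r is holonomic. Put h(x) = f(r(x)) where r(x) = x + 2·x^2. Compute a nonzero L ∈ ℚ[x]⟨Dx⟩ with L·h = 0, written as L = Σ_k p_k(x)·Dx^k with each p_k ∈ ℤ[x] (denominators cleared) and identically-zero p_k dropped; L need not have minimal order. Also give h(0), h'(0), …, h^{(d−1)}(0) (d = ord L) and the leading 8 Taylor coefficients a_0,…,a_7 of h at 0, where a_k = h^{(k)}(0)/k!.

f: a_k = -3, -3, -9, -15, -33, -63, -129, -255, …
h₀=f(r): pull back L_f along r ⇒ L₀.
L = (1 + 8·x + 24·x^2 + 32·x^3) + (-1 + x + 4·x^2 + 8·x^3 + 8·x^4)·Dx  (order 1).
h: a_k = -3, -3, -15, -51, -159, -507, -1671, -5379, …
ICs: h(0) = -3.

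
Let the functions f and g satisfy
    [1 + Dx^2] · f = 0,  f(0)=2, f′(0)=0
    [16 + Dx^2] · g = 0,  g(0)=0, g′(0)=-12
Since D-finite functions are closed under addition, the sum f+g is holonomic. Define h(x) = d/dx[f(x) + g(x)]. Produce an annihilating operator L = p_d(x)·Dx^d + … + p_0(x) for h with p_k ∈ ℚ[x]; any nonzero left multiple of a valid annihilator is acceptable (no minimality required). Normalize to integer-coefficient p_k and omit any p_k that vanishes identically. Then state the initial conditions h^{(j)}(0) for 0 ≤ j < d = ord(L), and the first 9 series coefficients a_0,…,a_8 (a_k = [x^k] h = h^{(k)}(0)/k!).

L = 16 + 17·Dx^2 + Dx^4  (order 4).
h: a_k = -12, -2, 96, 1/3, -128, -1/60, 1024/15, 1/2520, -2048/105, …
ICs: h(0) = -12, h′(0) = -2, h′′(0) = 192, h′′′(0) = 2.

f: a_k = 2, 0, -1, 0, 1/12, 0, -1/360, 0, 1/20160, …
g: a_k = 0, -12, 0, 32, 0, -128/5, 0, 1024/105, 0, …
L₀ := lclm(L_f,L_g); ord L₀ ≤ 2+2.
Derive L from L₀ (diff closure).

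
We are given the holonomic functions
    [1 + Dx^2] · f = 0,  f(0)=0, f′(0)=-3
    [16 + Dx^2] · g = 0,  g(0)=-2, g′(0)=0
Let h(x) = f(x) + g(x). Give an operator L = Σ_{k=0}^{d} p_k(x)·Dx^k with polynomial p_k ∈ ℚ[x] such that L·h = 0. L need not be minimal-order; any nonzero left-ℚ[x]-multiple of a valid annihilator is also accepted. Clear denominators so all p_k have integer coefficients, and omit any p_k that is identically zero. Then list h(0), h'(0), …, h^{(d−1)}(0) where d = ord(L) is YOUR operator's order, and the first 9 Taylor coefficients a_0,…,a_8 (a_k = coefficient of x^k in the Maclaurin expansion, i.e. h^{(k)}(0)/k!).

f: a_k = 0, -3, 0, 1/2, 0, -1/40, 0, 1/1680, 0, …
g: a_k = -2, 0, 16, 0, -64/3, 0, 512/45, 0, -1024/315, …
L₀ := lclm(L_f,L_g); ord L₀ ≤ 2+2.
L = 16 + 17·Dx^2 + Dx^4  (order 4).
h: a_k = -2, -3, 16, 1/2, -64/3, -1/40, 512/45, 1/1680, -1024/315, …
ICs: h(0) = -2, h′(0) = -3, h′′(0) = 32, h′′′(0) = 3.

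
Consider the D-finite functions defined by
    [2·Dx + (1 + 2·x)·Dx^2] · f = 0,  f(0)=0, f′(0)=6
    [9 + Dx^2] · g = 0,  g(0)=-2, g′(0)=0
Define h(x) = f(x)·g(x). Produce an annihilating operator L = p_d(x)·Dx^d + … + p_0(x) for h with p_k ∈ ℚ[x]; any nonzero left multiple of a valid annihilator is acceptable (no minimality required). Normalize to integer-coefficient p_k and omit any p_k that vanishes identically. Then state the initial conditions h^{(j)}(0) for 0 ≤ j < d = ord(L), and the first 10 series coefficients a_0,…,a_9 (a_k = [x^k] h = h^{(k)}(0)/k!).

f: a_k = 0, 6, -6, 8, -12, 96/5, -32, 384/7, -96, 512/3, …
g: a_k = -2, 0, 9, 0, -27/4, 0, 81/40, 0, -729/2240, 0, …
Product ⇒ symmetric product L₀, ord ≤ 4.
L = (63 + 1053·x + 3969·x^2 + 5832·x^3 + 2916·x^4) + (63 + 450·x + 972·x^2 + 648·x^3)·Dx + (25 + 270·x + 918·x^2 + 1296·x^3 + 648·x^4)·Dx^2 + (7 + 50·x + 108·x^2 + 72·x^3)·Dx^3 + (2 + 17·x + 53·x^2 + 72·x^3 + 36·x^4)·Dx^4  (order 4).
h: a_k = 0, -12, 12, 38, -30, -69/10, -7/2, 2973/140, -543/20, 24883/672, …
ICs: h(0) = 0, h′(0) = -12, h′′(0) = 24, h′′′(0) = 228.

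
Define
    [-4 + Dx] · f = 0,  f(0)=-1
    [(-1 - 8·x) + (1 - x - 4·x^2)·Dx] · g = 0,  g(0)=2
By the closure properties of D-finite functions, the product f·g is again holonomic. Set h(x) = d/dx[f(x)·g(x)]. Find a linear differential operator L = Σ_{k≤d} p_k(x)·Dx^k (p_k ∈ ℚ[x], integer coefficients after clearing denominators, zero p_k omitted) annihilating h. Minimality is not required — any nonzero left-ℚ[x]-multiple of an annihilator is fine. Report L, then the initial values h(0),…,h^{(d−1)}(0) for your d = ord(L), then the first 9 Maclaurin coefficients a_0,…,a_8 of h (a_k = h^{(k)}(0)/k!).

f: a_k = -1, -4, -8, -32/3, -32/3, -128/15, -256/45, -1024/315, -512/315, …
g: a_k = 2, 2, 10, 18, 58, 130, 362, 882, 2330, …
f·g: L₀ = L_f ⊗_s L_g, ord ≤ 1·1.
h=h₀': d/dx-closure on L₀ ⇒ L.
L = (34 + 48·x - 112·x^2 - 128·x^3 + 256·x^4) + (-5 + x + 40·x^2 - 64·x^4)·Dx  (order 1).
h: a_k = -10, -68, -286, -3032/3, -9766/3, -30116/3, -1349422/45, -27668528/315, -79710382/315, …
ICs: h(0) = -10.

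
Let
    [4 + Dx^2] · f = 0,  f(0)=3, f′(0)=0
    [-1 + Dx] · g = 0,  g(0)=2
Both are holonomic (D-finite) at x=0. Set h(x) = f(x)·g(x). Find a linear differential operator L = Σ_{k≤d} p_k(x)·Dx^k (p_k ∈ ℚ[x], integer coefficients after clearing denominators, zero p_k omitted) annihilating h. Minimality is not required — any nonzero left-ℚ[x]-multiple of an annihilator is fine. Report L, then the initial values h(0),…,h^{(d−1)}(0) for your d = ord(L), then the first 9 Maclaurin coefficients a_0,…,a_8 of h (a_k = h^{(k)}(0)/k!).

L = 5 - 2·Dx + Dx^2  (order 2).
h: a_k = 6, 6, -9, -11, -7/4, 41/20, 39/40, 29/840, -527/6720, …
ICs: h(0) = 6, h′(0) = 6.

f: a_k = 3, 0, -6, 0, 2, 0, -4/15, 0, 2/105, …
g: a_k = 2, 2, 1, 1/3, 1/12, 1/60, 1/360, 1/2520, 1/20160, …
Sym-product of L_f,L_g gives L₀ (≤ ord 2).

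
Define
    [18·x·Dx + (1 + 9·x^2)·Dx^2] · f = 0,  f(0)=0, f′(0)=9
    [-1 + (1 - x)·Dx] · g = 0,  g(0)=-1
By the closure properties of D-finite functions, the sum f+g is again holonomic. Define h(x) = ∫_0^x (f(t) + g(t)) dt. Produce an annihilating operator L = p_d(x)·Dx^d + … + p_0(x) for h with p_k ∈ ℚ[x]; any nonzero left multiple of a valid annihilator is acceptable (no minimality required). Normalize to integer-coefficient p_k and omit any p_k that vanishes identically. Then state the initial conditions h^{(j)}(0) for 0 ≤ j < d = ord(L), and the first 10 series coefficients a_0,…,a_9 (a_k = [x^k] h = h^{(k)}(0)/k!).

L = (18 - 72·x - 486·x^2)·Dx^2 + (-12 + 18·x + 180·x^2 - 486·x^3)·Dx^3 + (1 + 8·x + 72·x^3 - 81·x^4)·Dx^4  (order 4).
h: a_k = 0, -1, 4, -1/3, -7, -1/5, 362/15, -1/7, -821/7, -1/9, …
ICs: h(0) = 0, h′(0) = -1, h′′(0) = 8, h′′′(0) = -2.

f: a_k = 0, 9, 0, -27, 0, 729/5, 0, -6561/7, 0, 6561, …
g: a_k = -1, -1, -1, -1, -1, -1, -1, -1, -1, -1, …
Weyl lclm of L_f,L_g ⇒ L₀ (ord ≤ 3).
Integrate: L := L₀·Dx.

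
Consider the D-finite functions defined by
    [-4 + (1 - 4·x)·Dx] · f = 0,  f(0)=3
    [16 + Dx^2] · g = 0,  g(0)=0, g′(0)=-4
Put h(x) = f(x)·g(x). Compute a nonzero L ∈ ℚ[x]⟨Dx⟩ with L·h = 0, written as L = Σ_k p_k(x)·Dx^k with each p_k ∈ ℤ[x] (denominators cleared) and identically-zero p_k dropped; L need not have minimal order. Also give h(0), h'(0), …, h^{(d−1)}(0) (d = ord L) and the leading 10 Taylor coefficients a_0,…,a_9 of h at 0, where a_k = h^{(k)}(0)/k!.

L = (-16 + 64·x) + 8·Dx + (-1 + 4·x)·Dx^2  (order 2).
h: a_k = 0, -12, -48, -160, -640, -12928/5, -51712/5, -4342784/105, -17371136/105, -625362944/945, …
ICs: h(0) = 0, h′(0) = -12.

f: a_k = 3, 12, 48, 192, 768, 3072, 12288, 49152, 196608, 786432, …
g: a_k = 0, -4, 0, 32/3, 0, -128/15, 0, 1024/315, 0, -2048/2835, …
h₀=f·g: eliminate ⇒ L₀, order ≤ 1·2.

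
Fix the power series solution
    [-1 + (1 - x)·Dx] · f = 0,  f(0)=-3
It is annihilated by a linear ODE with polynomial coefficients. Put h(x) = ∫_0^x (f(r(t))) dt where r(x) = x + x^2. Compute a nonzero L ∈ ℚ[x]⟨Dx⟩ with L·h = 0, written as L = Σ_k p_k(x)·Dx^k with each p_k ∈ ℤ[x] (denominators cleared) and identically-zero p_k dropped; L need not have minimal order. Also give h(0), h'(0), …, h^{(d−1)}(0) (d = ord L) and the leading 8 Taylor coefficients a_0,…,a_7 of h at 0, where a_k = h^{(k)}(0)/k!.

L = (1 + 2·x)·Dx + (-1 + x + x^2)·Dx^2  (order 2).
h: a_k = 0, -3, -3/2, -2, -9/4, -3, -4, -39/7, …
ICs: h(0) = 0, h′(0) = -3.

f: a_k = -3, -3, -3, -3, -3, -3, -3, -3, …
h₀=f(r): pull back L_f along r ⇒ L₀.
Integrate: L := L₀·Dx.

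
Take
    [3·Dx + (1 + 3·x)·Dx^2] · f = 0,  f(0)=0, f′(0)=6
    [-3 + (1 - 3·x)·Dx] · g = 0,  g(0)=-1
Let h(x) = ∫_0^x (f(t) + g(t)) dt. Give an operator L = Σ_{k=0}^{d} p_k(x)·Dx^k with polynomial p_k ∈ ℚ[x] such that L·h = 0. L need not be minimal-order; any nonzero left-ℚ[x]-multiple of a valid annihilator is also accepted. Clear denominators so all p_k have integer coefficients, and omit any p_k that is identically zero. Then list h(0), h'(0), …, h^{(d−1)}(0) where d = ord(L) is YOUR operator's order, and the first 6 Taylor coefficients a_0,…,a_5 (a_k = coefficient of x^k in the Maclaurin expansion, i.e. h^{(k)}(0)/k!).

L = (-30 - 18·x)·Dx^2 + (-4 - 48·x - 36·x^2)·Dx^3 + (1 + x - 9·x^2 - 9·x^3)·Dx^4  (order 4).
h: a_k = 0, -1, 3/2, -6, -9/4, -243/10, …
ICs: h(0) = 0, h′(0) = -1, h′′(0) = 3, h′′′(0) = -36.

f: a_k = 0, 6, -9, 18, -81/2, 486/5, …
g: a_k = -1, -3, -9, -27, -81, -243, …
Weyl lclm of L_f,L_g ⇒ L₀ (ord ≤ 3).
h=∫₀ˣh₀: take L = L₀·Dx.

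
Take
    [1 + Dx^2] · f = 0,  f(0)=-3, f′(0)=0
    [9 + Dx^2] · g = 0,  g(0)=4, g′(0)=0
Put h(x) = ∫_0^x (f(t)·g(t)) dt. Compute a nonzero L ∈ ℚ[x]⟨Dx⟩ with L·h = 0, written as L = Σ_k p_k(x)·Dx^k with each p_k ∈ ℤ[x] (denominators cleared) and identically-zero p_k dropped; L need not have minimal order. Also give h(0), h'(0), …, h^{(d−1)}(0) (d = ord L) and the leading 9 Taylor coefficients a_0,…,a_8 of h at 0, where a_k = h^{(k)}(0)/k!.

f: a_k = -3, 0, 3/2, 0, -1/8, 0, 1/240, 0, -1/13440, …
g: a_k = 4, 0, -18, 0, 27/2, 0, -81/20, 0, 729/1120, …
L₀ := L_f ⊗_s L_g (sym. prod.), ord ≤ 4.
∫: right-multiply L₀ by Dx.
L = 64·Dx + 20·Dx^3 + Dx^5  (order 5).
h: a_k = 0, -12, 0, 20, 0, -68/5, 0, 104/21, 0, …
ICs: h(0) = 0, h′(0) = -12, h′′(0) = 0, h′′′(0) = 120, h′′′′(0) = 0.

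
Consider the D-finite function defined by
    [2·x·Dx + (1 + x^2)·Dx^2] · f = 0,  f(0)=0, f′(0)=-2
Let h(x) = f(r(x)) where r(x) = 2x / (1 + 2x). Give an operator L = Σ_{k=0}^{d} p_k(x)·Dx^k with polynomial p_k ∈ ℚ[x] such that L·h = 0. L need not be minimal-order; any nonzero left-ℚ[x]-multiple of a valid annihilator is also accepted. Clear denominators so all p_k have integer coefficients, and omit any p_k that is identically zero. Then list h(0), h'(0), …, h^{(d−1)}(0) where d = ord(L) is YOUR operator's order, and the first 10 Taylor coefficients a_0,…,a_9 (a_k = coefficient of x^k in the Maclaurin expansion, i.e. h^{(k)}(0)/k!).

L = (4 + 16·x)·Dx + (1 + 4·x + 8·x^2)·Dx^2  (order 2).
h: a_k = 0, -4, 8, -32/3, 0, 256/5, -512/3, 2048/7, 0, -16384/9, …
ICs: h(0) = 0, h′(0) = -4.

f: a_k = 0, -2, 0, 2/3, 0, -2/5, 0, 2/7, 0, -2/9, …
f∘r: x↦r, Dx↦Dx/r' in L_f ⇒ L₀.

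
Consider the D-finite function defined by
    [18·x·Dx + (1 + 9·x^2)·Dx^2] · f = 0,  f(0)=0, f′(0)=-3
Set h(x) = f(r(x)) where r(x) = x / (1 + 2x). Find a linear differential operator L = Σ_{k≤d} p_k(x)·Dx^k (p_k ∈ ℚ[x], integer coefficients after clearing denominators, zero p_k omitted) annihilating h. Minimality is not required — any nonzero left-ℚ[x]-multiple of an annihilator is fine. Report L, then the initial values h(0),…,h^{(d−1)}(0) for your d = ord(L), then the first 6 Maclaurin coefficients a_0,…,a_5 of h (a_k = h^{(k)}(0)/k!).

f: a_k = 0, -3, 0, 9, 0, -243/5, …
L₀ from L_f via x↦r, Dx↦r'^{-1}Dx.
L = (4 + 26·x)·Dx + (1 + 4·x + 13·x^2)·Dx^2  (order 2).
h: a_k = 0, -3, 6, -3, -30, 597/5, …
ICs: h(0) = 0, h′(0) = -3.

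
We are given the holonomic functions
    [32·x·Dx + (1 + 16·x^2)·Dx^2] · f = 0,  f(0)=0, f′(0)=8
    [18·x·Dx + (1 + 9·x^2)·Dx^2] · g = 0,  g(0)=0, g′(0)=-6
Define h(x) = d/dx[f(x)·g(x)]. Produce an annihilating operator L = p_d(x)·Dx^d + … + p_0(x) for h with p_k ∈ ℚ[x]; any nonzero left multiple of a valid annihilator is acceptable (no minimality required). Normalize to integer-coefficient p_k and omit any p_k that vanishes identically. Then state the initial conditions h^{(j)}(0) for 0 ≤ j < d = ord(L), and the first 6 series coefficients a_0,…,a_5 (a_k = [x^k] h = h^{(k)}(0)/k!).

f: a_k = 0, 8, 0, -128/3, 0, 2048/5, …
g: a_k = 0, -6, 0, 18, 0, -486/5, …
L₀ := L_f ⊗_s L_g (sym. prod.), ord ≤ 4.
h₀' ⇒ L via d/dx closure of L₀.
L = (-3456·x - 144000·x^3 - 1327104·x^5 + 4147200·x^7 + 71663616·x^9) + (-100 - 11532·x^2 - 259200·x^4 - 1161216·x^6 + 14515200·x^8 + 107495424·x^10)·Dx + (-200·x - 7880·x^3 - 86400·x^5 + 194112·x^7 + 8294400·x^9 + 35831808·x^11)·Dx^2 + (-1 - 50·x^2 - 769·x^4 + 110736·x^8 + 1036800·x^10 + 2985984·x^12)·Dx^3  (order 3).
h: a_k = 0, -96, 0, 1600, 0, -120096/5, …
ICs: h(0) = 0, h′(0) = -96, h′′(0) = 0.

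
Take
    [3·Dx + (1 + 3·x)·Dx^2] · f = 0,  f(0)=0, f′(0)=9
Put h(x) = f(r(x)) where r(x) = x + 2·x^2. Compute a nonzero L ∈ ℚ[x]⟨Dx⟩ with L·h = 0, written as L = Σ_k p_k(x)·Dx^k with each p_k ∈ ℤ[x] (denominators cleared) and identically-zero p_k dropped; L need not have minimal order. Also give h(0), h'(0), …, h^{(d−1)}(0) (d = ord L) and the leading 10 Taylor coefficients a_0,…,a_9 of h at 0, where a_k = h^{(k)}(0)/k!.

L = (-1 + 12·x + 24·x^2)·Dx + (1 + 7·x + 18·x^2 + 24·x^3)·Dx^2  (order 2).
h: a_k = 0, 9, 9/2, -27, 189/4, -81/5, -297/2, 3159/7, -4131/8, -729, …
ICs: h(0) = 0, h′(0) = 9.

f: a_k = 0, 9, -27/2, 27, -243/4, 729/5, -729/2, 6561/7, -19683/8, 6561, …
Substitute x→r, Dx→(1/r')Dx; clear ⇒ L₀.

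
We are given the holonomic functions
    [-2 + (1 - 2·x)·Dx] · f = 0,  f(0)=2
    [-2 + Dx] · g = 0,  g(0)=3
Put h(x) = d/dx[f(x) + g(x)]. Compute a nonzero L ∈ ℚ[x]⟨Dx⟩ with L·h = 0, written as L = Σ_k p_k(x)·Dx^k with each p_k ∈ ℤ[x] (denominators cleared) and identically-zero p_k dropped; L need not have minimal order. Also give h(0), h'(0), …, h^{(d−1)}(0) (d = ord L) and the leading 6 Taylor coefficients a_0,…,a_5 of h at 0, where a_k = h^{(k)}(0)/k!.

f: a_k = 2, 4, 8, 16, 32, 64, …
g: a_k = 3, 6, 6, 4, 2, 4/5, …
h₀=f+g: left-lcm gives L₀, ord ≤ 2.
Derive L from L₀ (diff closure).
L = (16 + 16·x) + (-10 - 8·x + 8·x^2)·Dx + (1 - 4·x^2)·Dx^2  (order 2).
h: a_k = 10, 28, 60, 136, 324, 3848/5, …
ICs: h(0) = 10, h′(0) = 28.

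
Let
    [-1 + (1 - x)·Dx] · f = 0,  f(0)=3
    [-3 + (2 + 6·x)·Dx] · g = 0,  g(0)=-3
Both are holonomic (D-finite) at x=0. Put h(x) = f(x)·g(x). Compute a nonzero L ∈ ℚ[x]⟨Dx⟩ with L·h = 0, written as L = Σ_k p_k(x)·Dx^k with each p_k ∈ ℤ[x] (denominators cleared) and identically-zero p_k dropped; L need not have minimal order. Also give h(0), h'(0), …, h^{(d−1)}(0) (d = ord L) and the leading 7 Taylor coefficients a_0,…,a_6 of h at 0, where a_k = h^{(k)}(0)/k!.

f: a_k = 3, 3, 3, 3, 3, 3, 3, …
g: a_k = -3, -9/2, 27/8, -81/16, 1215/128, -5103/256, 45927/1024, …
Product ⇒ symmetric product L₀, ord ≤ 1.
L = (5 + 3·x) + (-2 - 4·x + 6·x^2)·Dx  (order 1).
h: a_k = -9, -45/2, -99/8, -441/16, 117/128, -15075/256, 77481/1024, …
ICs: h(0) = -9.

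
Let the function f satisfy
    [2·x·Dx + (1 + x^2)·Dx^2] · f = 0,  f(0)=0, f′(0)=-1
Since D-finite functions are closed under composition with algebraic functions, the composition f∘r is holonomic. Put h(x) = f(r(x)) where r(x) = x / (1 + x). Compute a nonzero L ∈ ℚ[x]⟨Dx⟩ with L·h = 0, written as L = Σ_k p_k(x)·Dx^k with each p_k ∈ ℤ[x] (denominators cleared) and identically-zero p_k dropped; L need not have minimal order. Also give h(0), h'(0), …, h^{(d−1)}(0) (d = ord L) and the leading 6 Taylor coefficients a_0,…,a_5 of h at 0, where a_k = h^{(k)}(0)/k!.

L = (2 + 4·x)·Dx + (1 + 2·x + 2·x^2)·Dx^2  (order 2).
h: a_k = 0, -1, 1, -2/3, 0, 4/5, …
ICs: h(0) = 0, h′(0) = -1.

f: a_k = 0, -1, 0, 1/3, 0, -1/5, …
Change of var in L_f (x↦r) gives L₀.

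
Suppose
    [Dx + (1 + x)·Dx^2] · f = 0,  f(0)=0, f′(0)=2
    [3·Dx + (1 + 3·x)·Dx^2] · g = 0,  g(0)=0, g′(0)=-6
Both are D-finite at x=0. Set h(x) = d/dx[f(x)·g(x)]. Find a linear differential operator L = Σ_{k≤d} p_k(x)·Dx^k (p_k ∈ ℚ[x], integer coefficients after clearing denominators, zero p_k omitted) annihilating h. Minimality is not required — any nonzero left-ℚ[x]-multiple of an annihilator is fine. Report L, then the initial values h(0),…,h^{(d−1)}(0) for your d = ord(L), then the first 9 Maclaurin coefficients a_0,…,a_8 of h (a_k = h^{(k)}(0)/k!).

L = (30 + 72·x + 54·x^2) + (76 + 354·x + 540·x^2 + 270·x^3)·Dx + (29 + 200·x + 486·x^2 + 504·x^3 + 189·x^4)·Dx^2 + (2 + 19·x + 68·x^2 + 114·x^3 + 90·x^4 + 27·x^5)·Dx^3  (order 3).
h: a_k = 0, -24, 72, -196, 540, -7614/5, 21868/5, -89022/7, 1304802/35, …
ICs: h(0) = 0, h′(0) = -24, h′′(0) = 144.

f: a_k = 0, 2, -1, 2/3, -1/2, 2/5, -1/3, 2/7, -1/4, …
g: a_k = 0, -6, 9, -18, 81/2, -486/5, 243, -4374/7, 6561/4, …
Product ⇒ symmetric product L₀, ord ≤ 4.
Derive L from L₀ (diff closure).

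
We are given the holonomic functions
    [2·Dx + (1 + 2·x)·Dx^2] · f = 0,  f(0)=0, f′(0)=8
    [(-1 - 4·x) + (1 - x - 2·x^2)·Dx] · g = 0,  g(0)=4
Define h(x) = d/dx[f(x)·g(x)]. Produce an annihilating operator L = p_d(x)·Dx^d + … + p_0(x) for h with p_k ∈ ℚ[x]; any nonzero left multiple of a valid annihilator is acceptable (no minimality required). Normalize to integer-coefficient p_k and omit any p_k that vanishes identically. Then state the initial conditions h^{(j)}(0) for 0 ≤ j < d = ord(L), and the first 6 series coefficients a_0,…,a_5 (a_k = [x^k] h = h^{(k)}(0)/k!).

L = (60 + 216·x + 288·x^2) + (5 + 66·x + 240·x^2 + 224·x^3)·Dx + (-3 - 11·x + 4·x^2 + 44·x^3 + 32·x^4)·Dx^2  (order 2).
h: a_k = 32, 0, 320, 512/3, 1792, 8192/5, …
ICs: h(0) = 32, h′(0) = 0.

f: a_k = 0, 8, -8, 32/3, -16, 128/5, …
g: a_k = 4, 4, 12, 20, 44, 84, …
f·g: L₀ = L_f ⊗_s L_g, ord ≤ 2·1.
Derive L from L₀ (diff closure).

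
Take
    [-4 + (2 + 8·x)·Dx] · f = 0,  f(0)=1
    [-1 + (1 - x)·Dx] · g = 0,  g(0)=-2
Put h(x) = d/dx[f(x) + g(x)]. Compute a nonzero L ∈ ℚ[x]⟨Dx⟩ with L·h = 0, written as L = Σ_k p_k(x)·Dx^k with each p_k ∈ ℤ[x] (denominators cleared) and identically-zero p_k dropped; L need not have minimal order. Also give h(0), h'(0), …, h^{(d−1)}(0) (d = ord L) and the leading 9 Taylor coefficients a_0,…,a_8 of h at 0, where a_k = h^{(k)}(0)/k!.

f: a_k = 1, 2, -2, 4, -10, 28, -84, 264, -858, …
g: a_k = -2, -2, -2, -2, -2, -2, -2, -2, -2, …
Weyl lclm of L_f,L_g ⇒ L₀ (ord ≤ 2).
h₀' ⇒ L via d/dx closure of L₀.
L = (-18 - 12·x) + (3 - 36·x - 42·x^2)·Dx + (2 + 9·x + x^2 - 12·x^3)·Dx^2  (order 2).
h: a_k = 0, -8, 6, -48, 130, -516, 1834, -6880, 25722, …
ICs: h(0) = 0, h′(0) = -8.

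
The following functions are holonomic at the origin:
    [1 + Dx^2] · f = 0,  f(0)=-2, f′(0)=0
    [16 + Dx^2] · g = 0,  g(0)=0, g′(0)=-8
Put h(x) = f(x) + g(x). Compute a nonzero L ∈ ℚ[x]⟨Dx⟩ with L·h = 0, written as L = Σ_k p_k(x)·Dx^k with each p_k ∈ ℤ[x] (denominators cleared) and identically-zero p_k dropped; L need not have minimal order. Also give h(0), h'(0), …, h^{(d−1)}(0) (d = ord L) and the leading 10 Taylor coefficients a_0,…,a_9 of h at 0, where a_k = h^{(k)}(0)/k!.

f: a_k = -2, 0, 1, 0, -1/12, 0, 1/360, 0, -1/20160, 0, …
g: a_k = 0, -8, 0, 64/3, 0, -256/15, 0, 2048/315, 0, -4096/2835, …
Sum ⇒ L₀ = lclm(L_f,L_g) in ℚ(x)⟨Dx⟩.
L = 16 + 17·Dx^2 + Dx^4  (order 4).
h: a_k = -2, -8, 1, 64/3, -1/12, -256/15, 1/360, 2048/315, -1/20160, -4096/2835, …
ICs: h(0) = -2, h′(0) = -8, h′′(0) = 2, h′′′(0) = 128.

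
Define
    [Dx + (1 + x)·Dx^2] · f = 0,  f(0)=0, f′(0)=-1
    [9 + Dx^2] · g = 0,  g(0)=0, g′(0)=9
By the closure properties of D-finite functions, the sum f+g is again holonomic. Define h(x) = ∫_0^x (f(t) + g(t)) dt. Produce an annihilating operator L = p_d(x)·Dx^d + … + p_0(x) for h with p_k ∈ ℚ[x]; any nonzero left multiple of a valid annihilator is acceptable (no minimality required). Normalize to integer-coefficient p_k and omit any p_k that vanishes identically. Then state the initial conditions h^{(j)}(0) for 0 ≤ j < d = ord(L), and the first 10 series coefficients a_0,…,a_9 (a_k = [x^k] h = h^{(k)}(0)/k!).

f: a_k = 0, -1, 1/2, -1/3, 1/4, -1/5, 1/6, -1/7, 1/8, -1/9, …
g: a_k = 0, 9, 0, -27/2, 0, 243/40, 0, -729/560, 0, 729/4480, …
Sum ⇒ L₀ = lclm(L_f,L_g) in ℚ(x)⟨Dx⟩.
h=∫₀ˣh₀: take L = L₀·Dx.
L = (135 + 162·x + 81·x^2)·Dx^2 + (99 + 261·x + 243·x^2 + 81·x^3)·Dx^3 + (15 + 18·x + 9·x^2)·Dx^4 + (11 + 29·x + 27·x^2 + 9·x^3)·Dx^5  (order 5).
h: a_k = 0, 0, 4, 1/6, -83/24, 1/20, 47/48, 1/42, -809/4480, 1/72, …
ICs: h(0) = 0, h′(0) = 0, h′′(0) = 8, h′′′(0) = 1, h′′′′(0) = -83.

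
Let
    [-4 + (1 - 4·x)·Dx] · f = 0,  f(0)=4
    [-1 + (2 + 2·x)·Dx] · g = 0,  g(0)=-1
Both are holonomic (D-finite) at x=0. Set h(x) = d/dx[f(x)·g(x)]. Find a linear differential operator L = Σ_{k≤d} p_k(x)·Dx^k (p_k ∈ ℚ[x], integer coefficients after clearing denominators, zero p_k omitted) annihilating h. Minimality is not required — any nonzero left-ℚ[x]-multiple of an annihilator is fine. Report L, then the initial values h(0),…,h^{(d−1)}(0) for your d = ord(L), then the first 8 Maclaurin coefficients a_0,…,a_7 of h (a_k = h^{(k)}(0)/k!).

L = (143 + 216·x + 48·x^2) + (-18 + 46·x + 96·x^2 + 32·x^3)·Dx  (order 1).
h: a_k = -18, -143, -3435/4, -36635/8, -1465435/64, -14068113/128, -262605007/512, -2400959635/1024, …
ICs: h(0) = -18.

f: a_k = 4, 16, 64, 256, 1024, 4096, 16384, 65536, …
g: a_k = -1, -1/2, 1/8, -1/16, 5/128, -7/256, 21/1024, -33/2048, …
L₀ := L_f ⊗_s L_g (sym. prod.), ord ≤ 1.
h₀' ⇒ L via d/dx closure of L₀.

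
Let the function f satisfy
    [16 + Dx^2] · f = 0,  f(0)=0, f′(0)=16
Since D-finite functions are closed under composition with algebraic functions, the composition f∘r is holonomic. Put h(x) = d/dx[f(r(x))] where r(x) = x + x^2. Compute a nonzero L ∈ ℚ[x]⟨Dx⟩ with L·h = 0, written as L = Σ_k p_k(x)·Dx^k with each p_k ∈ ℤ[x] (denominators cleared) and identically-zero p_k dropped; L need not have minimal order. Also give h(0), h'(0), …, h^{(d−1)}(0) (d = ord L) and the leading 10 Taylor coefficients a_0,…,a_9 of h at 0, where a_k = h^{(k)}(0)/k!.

L = (28 + 128·x + 384·x^2 + 512·x^3 + 256·x^4) + (-6 - 12·x)·Dx + (1 + 4·x + 4·x^2)·Dx^2  (order 2).
h: a_k = 16, 32, -128, -512, -1408/3, 768, 103424/45, 90112/45, -282112/315, -27648/7, …
ICs: h(0) = 16, h′(0) = 32.

f: a_k = 0, 16, 0, -128/3, 0, 512/15, 0, -4096/315, 0, 8192/2835, …
L₀ from L_f via x↦r, Dx↦r'^{-1}Dx.
h₀' ⇒ L via d/dx closure of L₀.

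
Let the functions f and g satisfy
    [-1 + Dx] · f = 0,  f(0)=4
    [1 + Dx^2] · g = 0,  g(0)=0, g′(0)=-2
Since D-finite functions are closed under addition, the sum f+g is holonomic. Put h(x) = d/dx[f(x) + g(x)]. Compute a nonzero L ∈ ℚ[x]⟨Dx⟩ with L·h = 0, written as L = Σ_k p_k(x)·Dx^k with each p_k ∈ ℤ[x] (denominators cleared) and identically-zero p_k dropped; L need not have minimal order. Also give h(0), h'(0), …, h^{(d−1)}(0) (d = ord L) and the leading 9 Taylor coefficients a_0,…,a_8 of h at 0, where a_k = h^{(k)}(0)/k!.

L = 1 - Dx + Dx^2 - Dx^3  (order 3).
h: a_k = 2, 4, 3, 2/3, 1/12, 1/30, 1/120, 1/1260, 1/20160, …
ICs: h(0) = 2, h′(0) = 4, h′′(0) = 6.

f: a_k = 4, 4, 2, 2/3, 1/6, 1/30, 1/180, 1/1260, 1/10080, …
g: a_k = 0, -2, 0, 1/3, 0, -1/60, 0, 1/2520, 0, …
L₀ := lclm(L_f,L_g); ord L₀ ≤ 1+2.
Differentiate: ansatz ord ≤ ord L₀ ⇒ L.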